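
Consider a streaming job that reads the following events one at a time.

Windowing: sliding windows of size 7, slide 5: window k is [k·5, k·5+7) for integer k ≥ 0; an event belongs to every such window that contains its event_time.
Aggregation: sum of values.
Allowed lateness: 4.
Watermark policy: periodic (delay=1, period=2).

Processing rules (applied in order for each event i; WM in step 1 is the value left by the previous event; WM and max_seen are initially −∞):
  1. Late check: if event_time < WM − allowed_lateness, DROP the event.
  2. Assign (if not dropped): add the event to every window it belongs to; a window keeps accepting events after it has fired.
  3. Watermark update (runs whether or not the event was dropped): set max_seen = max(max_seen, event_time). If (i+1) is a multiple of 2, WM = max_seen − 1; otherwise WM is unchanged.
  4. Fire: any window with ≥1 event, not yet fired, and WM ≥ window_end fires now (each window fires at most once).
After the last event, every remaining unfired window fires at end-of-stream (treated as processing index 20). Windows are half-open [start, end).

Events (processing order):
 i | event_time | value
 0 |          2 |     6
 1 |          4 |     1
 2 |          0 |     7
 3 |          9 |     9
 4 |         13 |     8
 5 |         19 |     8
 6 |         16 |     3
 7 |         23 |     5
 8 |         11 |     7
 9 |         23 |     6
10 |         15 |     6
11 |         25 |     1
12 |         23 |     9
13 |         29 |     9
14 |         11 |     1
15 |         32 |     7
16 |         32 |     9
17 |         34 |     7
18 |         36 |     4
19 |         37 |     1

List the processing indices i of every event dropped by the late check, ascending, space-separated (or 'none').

8 10 14

i=0 t=2 v=6: → [0,7); WM=−∞
i=1 t=4 v=1: → [0,7); WM=3
i=2 t=0 v=7: → [0,7); WM=3
i=3 t=9 v=9: → [5,12); WM=8; [0,7) fires=14
i=4 t=13 v=8: → [10,17); WM=8
i=5 t=19 v=8: → [15,22); WM=18; [5,12) fires=9 [10,17) fires=8
i=6 t=16 v=3: → [15,22),[10,17); WM=18
i=7 t=23 v=5: → [20,27); WM=22; [15,22) fires=11
i=8 t=11 v=7: DROP (t<22-4); WM=22
i=9 t=23 v=6: → [20,27); WM=22
i=10 t=15 v=6: DROP (t<22-4); WM=22
i=11 t=25 v=1: → [25,32),[20,27); WM=24
i=12 t=23 v=9: → [20,27); WM=24
i=13 t=29 v=9: → [25,32); WM=28; [20,27) fires=21
i=14 t=11 v=1: DROP (t<28-4); WM=28
i=15 t=32 v=7: → [30,37); WM=31
i=16 t=32 v=9: → [30,37); WM=31
i=17 t=34 v=7: → [30,37); WM=33; [25,32) fires=10
i=18 t=36 v=4: → [35,42),[30,37); WM=33
i=19 t=37 v=1: → [35,42); WM=36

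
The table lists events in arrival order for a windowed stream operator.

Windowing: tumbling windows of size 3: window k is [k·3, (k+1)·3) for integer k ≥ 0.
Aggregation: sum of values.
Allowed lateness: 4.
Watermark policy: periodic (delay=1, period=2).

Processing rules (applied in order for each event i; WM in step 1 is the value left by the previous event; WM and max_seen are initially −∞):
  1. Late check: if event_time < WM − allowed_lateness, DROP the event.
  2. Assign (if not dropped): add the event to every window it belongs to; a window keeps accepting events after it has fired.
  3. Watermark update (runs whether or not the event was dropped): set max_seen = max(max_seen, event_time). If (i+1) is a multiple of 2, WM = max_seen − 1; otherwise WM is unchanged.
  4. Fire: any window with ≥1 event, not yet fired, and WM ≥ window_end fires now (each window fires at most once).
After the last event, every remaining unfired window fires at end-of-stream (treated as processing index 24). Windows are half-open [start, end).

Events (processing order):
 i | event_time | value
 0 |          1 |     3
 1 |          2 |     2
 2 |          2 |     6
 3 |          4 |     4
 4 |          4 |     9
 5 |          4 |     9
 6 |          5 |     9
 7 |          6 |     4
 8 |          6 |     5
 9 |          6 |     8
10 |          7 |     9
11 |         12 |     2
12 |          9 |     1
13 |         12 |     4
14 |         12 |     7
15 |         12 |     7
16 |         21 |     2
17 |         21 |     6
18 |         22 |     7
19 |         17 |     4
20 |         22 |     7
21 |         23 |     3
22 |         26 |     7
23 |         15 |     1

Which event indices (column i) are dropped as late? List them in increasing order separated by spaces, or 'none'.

i=0 t=1 v=3: → [0,3); WM=−∞
i=1 t=2 v=2: → [0,3); WM=1
i=2 t=2 v=6: → [0,3); WM=1
i=3 t=4 v=4: → [3,6); WM=3; [0,3) fires=11
i=4 t=4 v=9: → [3,6); WM=3
i=5 t=4 v=9: → [3,6); WM=3
i=6 t=5 v=9: → [3,6); WM=3
i=7 t=6 v=4: → [6,9); WM=5
i=8 t=6 v=5: → [6,9); WM=5
i=9 t=6 v=8: → [6,9); WM=5
i=10 t=7 v=9: → [6,9); WM=5
i=11 t=12 v=2: → [12,15); WM=11; [3,6) fires=31 [6,9) fires=26
i=12 t=9 v=1: → [9,12); WM=11
i=13 t=12 v=4: → [12,15); WM=11
i=14 t=12 v=7: → [12,15); WM=11
i=15 t=12 v=7: → [12,15); WM=11
i=16 t=21 v=2: → [21,24); WM=11
i=17 t=21 v=6: → [21,24); WM=20; [9,12) fires=1 [12,15) fires=20
i=18 t=22 v=7: → [21,24); WM=20
i=19 t=17 v=4: → [15,18); WM=21; [15,18) fires=4
i=20 t=22 v=7: → [21,24); WM=21
i=21 t=23 v=3: → [21,24); WM=22
i=22 t=26 v=7: → [24,27); WM=22
i=23 t=15 v=1: DROP (t<22-4); WM=25; [21,24) fires=25

23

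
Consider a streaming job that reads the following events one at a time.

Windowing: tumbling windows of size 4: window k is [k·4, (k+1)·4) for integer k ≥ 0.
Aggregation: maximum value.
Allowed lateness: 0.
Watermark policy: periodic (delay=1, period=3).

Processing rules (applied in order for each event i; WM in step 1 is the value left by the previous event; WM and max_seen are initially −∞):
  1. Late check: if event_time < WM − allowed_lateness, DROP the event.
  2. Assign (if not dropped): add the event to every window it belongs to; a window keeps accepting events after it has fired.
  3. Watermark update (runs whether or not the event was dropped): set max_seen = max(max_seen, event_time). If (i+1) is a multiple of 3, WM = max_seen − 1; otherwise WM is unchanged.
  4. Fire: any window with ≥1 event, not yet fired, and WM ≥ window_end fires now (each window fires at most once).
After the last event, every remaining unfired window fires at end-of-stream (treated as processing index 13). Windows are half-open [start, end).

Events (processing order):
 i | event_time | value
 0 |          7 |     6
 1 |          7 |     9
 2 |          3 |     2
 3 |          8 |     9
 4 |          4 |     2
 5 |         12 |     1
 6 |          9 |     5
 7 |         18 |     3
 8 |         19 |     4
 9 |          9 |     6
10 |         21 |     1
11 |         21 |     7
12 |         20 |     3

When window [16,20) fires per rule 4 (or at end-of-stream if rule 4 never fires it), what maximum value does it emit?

i=0 t=7 v=6: → [4,8); WM=−∞
i=1 t=7 v=9: → [4,8); WM=−∞
i=2 t=3 v=2: → [0,4); WM=6; [0,4) fires=2
i=3 t=8 v=9: → [8,12); WM=6
i=4 t=4 v=2: DROP (t<6-0); WM=6
i=5 t=12 v=1: → [12,16); WM=11; [4,8) fires=9
i=6 t=9 v=5: DROP (t<11-0); WM=11
i=7 t=18 v=3: → [16,20); WM=11
i=8 t=19 v=4: → [16,20); WM=18; [8,12) fires=9 [12,16) fires=1
i=9 t=9 v=6: DROP (t<18-0); WM=18
i=10 t=21 v=1: → [20,24); WM=18
i=11 t=21 v=7: → [20,24); WM=20; [16,20) fires=4
i=12 t=20 v=3: → [20,24); WM=20

4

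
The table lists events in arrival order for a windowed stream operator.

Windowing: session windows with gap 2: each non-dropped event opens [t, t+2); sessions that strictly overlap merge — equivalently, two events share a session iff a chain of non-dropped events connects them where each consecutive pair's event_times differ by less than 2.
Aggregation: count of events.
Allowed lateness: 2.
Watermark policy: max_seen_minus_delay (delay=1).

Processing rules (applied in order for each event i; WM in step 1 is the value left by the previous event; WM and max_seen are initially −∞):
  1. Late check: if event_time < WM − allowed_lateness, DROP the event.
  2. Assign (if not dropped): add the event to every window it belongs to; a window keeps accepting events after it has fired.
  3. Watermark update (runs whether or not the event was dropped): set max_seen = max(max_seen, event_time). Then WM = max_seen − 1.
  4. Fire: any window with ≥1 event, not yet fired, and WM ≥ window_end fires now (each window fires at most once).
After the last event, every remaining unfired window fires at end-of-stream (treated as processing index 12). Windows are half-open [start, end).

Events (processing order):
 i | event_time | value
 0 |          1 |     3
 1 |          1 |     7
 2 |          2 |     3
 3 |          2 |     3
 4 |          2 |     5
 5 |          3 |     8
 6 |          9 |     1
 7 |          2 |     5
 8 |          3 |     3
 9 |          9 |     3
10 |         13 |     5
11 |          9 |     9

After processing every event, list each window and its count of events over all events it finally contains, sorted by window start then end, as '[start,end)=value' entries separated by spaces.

[1,5)=6 [9,11)=2 [13,15)=1

i=0 t=1 v=3: → [1,3); WM=0
i=1 t=1 v=7: → [1,3); WM=0
i=2 t=2 v=3: → [1,4); WM=1
i=3 t=2 v=3: → [1,4); WM=1
i=4 t=2 v=5: → [1,4); WM=1
i=5 t=3 v=8: → [1,5); WM=2
i=6 t=9 v=1: → [9,11); WM=8
i=7 t=2 v=5: DROP (t<8-2); WM=8
i=8 t=3 v=3: DROP (t<8-2); WM=8
i=9 t=9 v=3: → [9,11); WM=8
i=10 t=13 v=5: → [13,15); WM=12
i=11 t=9 v=9: DROP (t<12-2); WM=12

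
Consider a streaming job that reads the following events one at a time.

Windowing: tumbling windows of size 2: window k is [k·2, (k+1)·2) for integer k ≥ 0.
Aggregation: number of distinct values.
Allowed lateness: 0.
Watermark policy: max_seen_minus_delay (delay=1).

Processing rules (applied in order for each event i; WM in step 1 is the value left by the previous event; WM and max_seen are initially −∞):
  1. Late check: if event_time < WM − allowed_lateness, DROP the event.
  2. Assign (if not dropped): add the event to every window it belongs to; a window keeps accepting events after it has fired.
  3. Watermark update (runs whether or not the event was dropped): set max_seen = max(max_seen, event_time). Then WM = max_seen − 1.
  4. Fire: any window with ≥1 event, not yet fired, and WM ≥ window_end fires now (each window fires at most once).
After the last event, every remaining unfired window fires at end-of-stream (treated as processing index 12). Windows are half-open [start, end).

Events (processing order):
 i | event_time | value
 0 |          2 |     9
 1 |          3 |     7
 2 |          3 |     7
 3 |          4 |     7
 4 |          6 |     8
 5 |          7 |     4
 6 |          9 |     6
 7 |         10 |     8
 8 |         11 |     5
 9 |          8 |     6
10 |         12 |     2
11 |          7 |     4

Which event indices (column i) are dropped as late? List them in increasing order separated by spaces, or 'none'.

i=0 t=2 v=9: → [2,4); WM=1
i=1 t=3 v=7: → [2,4); WM=2
i=2 t=3 v=7: → [2,4); WM=2
i=3 t=4 v=7: → [4,6); WM=3
i=4 t=6 v=8: → [6,8); WM=5; [2,4) fires=2
i=5 t=7 v=4: → [6,8); WM=6; [4,6) fires=1
i=6 t=9 v=6: → [8,10); WM=8; [6,8) fires=2
i=7 t=10 v=8: → [10,12); WM=9
i=8 t=11 v=5: → [10,12); WM=10; [8,10) fires=1
i=9 t=8 v=6: DROP (t<10-0); WM=10
i=10 t=12 v=2: → [12,14); WM=11
i=11 t=7 v=4: DROP (t<11-0); WM=11

9 11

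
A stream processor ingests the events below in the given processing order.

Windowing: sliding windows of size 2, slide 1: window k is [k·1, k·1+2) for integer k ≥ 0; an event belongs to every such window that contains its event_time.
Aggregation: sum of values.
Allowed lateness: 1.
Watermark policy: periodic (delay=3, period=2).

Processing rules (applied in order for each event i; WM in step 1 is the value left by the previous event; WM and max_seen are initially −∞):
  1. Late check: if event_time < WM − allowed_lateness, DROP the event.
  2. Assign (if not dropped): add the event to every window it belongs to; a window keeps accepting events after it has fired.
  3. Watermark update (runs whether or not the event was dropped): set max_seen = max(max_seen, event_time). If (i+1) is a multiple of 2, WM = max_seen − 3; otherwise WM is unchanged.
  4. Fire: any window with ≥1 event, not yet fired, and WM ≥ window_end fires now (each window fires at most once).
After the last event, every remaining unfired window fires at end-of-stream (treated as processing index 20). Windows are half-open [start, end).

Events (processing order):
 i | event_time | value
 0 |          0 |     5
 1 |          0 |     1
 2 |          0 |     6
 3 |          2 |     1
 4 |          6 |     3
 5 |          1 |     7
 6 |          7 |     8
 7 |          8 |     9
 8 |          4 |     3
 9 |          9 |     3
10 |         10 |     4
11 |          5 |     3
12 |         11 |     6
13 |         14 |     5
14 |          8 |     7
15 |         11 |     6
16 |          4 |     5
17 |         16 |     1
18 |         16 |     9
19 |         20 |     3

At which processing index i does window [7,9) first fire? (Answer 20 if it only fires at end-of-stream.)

i=0 t=0 v=5: → [0,2); WM=−∞
i=1 t=0 v=1: → [0,2); WM=-3
i=2 t=0 v=6: → [0,2); WM=-3
i=3 t=2 v=1: → [2,4),[1,3); WM=-1
i=4 t=6 v=3: → [6,8),[5,7); WM=-1
i=5 t=1 v=7: → [1,3),[0,2); WM=3; [0,2) fires=19 [1,3) fires=8
i=6 t=7 v=8: → [7,9),[6,8); WM=3
i=7 t=8 v=9: → [8,10),[7,9); WM=5; [2,4) fires=1
i=8 t=4 v=3: → [4,6),[3,5); WM=5; [3,5) fires=3
i=9 t=9 v=3: → [9,11),[8,10); WM=6; [4,6) fires=3
i=10 t=10 v=4: → [10,12),[9,11); WM=6
i=11 t=5 v=3: → [5,7),[4,6); WM=7; [5,7) fires=6
i=12 t=11 v=6: → [11,13),[10,12); WM=7
i=13 t=14 v=5: → [14,16),[13,15); WM=11; [6,8) fires=11 [7,9) fires=17 [8,10) fires=12 [9,11) fires=7
i=14 t=8 v=7: DROP (t<11-1); WM=11
i=15 t=11 v=6: → [11,13),[10,12); WM=11
i=16 t=4 v=5: DROP (t<11-1); WM=11
i=17 t=16 v=1: → [16,18),[15,17); WM=13; [10,12) fires=16 [11,13) fires=12
i=18 t=16 v=9: → [16,18),[15,17); WM=13
i=19 t=20 v=3: → [20,22),[19,21); WM=17; [13,15) fires=5 [14,16) fires=5 [15,17) fires=10

13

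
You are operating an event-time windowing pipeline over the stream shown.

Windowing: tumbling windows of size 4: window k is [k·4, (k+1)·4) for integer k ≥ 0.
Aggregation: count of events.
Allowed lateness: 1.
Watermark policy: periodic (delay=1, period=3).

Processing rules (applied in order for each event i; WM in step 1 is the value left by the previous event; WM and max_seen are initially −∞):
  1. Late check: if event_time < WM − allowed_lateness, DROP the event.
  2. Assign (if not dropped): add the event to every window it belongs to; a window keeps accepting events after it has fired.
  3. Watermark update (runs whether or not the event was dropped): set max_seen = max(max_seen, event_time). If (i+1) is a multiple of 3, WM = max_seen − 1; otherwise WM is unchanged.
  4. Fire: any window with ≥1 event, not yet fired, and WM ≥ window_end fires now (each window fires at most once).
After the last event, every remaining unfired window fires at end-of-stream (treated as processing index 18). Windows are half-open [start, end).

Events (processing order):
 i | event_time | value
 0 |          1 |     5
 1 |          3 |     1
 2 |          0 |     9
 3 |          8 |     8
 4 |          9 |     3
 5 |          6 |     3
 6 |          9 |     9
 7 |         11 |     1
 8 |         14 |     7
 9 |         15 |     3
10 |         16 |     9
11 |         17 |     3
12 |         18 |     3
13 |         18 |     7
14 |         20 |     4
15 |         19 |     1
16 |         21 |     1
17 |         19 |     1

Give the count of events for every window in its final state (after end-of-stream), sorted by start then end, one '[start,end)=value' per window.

i=0 t=1 v=5: → [0,4); WM=−∞
i=1 t=3 v=1: → [0,4); WM=−∞
i=2 t=0 v=9: → [0,4); WM=2
i=3 t=8 v=8: → [8,12); WM=2
i=4 t=9 v=3: → [8,12); WM=2
i=5 t=6 v=3: → [4,8); WM=8; [0,4) fires=3 [4,8) fires=1
i=6 t=9 v=9: → [8,12); WM=8
i=7 t=11 v=1: → [8,12); WM=8
i=8 t=14 v=7: → [12,16); WM=13; [8,12) fires=4
i=9 t=15 v=3: → [12,16); WM=13
i=10 t=16 v=9: → [16,20); WM=13
i=11 t=17 v=3: → [16,20); WM=16; [12,16) fires=2
i=12 t=18 v=3: → [16,20); WM=16
i=13 t=18 v=7: → [16,20); WM=16
i=14 t=20 v=4: → [20,24); WM=19
i=15 t=19 v=1: → [16,20); WM=19
i=16 t=21 v=1: → [20,24); WM=19
i=17 t=19 v=1: → [16,20); WM=20; [16,20) fires=6

[0,4)=3 [4,8)=1 [8,12)=4 [12,16)=2 [16,20)=6 [20,24)=2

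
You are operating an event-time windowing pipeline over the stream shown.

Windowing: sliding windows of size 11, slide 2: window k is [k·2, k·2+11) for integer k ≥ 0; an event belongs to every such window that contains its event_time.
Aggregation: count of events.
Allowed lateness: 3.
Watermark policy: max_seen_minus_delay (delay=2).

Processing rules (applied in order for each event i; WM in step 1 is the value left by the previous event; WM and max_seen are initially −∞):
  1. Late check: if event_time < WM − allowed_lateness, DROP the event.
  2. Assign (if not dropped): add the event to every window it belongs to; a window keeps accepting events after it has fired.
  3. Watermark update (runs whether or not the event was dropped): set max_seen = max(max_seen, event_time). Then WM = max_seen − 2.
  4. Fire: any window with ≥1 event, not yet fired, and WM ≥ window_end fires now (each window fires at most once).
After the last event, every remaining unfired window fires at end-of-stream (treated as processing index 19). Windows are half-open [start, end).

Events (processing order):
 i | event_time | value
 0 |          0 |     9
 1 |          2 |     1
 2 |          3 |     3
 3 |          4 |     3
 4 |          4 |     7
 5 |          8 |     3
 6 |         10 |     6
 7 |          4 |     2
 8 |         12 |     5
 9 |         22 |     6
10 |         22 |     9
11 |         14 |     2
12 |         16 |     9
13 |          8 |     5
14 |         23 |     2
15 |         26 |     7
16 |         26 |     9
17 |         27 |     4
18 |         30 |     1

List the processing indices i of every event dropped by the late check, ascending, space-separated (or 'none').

i=0 t=0 v=9: → [0,11); WM=-2
i=1 t=2 v=1: → [2,13),[0,11); WM=0
i=2 t=3 v=3: → [2,13),[0,11); WM=1
i=3 t=4 v=3: → [4,15),[2,13),[0,11); WM=2
i=4 t=4 v=7: → [4,15),[2,13),[0,11); WM=2
i=5 t=8 v=3: → [8,19),[6,17),[4,15),[2,13),[0,11); WM=6
i=6 t=10 v=6: → [10,21),[8,19),[6,17),[4,15),[2,13),[0,11); WM=8
i=7 t=4 v=2: DROP (t<8-3); WM=8
i=8 t=12 v=5: → [12,23),[10,21),[8,19),[6,17),[4,15),[2,13); WM=10
i=9 t=22 v=6: → [22,33),[20,31),[18,29),[16,27),[14,25),[12,23); WM=20; [0,11) fires=7 [2,13) fires=7 [4,15) fires=5 [6,17) fires=3 [8,19) fires=3
i=10 t=22 v=9: → [22,33),[20,31),[18,29),[16,27),[14,25),[12,23); WM=20
i=11 t=14 v=2: DROP (t<20-3); WM=20
i=12 t=16 v=9: DROP (t<20-3); WM=20
i=13 t=8 v=5: DROP (t<20-3); WM=20
i=14 t=23 v=2: → [22,33),[20,31),[18,29),[16,27),[14,25); WM=21; [10,21) fires=2
i=15 t=26 v=7: → [26,37),[24,35),[22,33),[20,31),[18,29),[16,27); WM=24; [12,23) fires=3
i=16 t=26 v=9: → [26,37),[24,35),[22,33),[20,31),[18,29),[16,27); WM=24
i=17 t=27 v=4: → [26,37),[24,35),[22,33),[20,31),[18,29); WM=25; [14,25) fires=3
i=18 t=30 v=1: → [30,41),[28,39),[26,37),[24,35),[22,33),[20,31); WM=28; [16,27) fires=5

7 11 12 13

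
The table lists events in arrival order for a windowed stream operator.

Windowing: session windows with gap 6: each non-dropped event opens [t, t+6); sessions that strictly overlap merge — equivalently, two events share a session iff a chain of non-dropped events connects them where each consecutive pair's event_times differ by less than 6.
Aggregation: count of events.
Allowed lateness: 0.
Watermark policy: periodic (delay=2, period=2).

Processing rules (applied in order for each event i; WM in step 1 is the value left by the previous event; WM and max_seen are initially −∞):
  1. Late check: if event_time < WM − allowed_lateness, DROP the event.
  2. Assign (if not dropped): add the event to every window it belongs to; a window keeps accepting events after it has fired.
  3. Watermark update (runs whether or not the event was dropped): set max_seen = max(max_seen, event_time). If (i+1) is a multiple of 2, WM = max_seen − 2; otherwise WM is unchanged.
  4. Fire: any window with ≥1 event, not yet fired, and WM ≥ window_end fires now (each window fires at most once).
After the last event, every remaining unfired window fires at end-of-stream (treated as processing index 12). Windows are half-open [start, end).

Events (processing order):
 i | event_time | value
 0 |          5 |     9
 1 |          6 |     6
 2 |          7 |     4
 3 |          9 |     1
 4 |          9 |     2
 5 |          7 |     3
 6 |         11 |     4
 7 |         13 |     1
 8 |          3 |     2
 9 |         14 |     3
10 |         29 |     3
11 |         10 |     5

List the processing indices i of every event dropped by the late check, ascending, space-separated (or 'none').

8 11

i=0 t=5 v=9: → [5,11); WM=−∞
i=1 t=6 v=6: → [5,12); WM=4
i=2 t=7 v=4: → [5,13); WM=4
i=3 t=9 v=1: → [5,15); WM=7
i=4 t=9 v=2: → [5,15); WM=7
i=5 t=7 v=3: → [5,15); WM=7
i=6 t=11 v=4: → [5,17); WM=7
i=7 t=13 v=1: → [5,19); WM=11
i=8 t=3 v=2: DROP (t<11-0); WM=11
i=9 t=14 v=3: → [5,20); WM=12
i=10 t=29 v=3: → [29,35); WM=12
i=11 t=10 v=5: DROP (t<12-0); WM=27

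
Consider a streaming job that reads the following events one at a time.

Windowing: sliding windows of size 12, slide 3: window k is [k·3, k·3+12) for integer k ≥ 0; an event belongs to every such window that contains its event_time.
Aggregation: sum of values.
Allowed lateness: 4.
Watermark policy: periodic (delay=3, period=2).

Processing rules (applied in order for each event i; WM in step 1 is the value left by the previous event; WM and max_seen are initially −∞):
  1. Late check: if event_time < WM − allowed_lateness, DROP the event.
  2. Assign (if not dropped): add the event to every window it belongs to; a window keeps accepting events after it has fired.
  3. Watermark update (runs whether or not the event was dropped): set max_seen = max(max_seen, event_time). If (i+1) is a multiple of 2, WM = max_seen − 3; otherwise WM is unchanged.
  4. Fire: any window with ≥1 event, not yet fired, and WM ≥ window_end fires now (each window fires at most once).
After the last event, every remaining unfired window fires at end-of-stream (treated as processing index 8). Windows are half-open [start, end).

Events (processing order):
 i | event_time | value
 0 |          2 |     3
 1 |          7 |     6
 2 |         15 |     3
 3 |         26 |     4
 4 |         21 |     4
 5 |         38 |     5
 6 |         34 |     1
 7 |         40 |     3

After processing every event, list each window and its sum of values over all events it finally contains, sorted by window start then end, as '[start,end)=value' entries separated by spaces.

[0,12)=9 [3,15)=6 [6,18)=9 [9,21)=3 [12,24)=7 [15,27)=11 [18,30)=8 [21,33)=8 [24,36)=5 [27,39)=6 [30,42)=9 [33,45)=9 [36,48)=8 [39,51)=3

i=0 t=2 v=3: → [0,12); WM=−∞
i=1 t=7 v=6: → [6,18),[3,15),[0,12); WM=4
i=2 t=15 v=3: → [15,27),[12,24),[9,21),[6,18); WM=4
i=3 t=26 v=4: → [24,36),[21,33),[18,30),[15,27); WM=23; [0,12) fires=9 [3,15) fires=6 [6,18) fires=9 [9,21) fires=3
i=4 t=21 v=4: → [21,33),[18,30),[15,27),[12,24); WM=23
i=5 t=38 v=5: → [36,48),[33,45),[30,42),[27,39); WM=35; [12,24) fires=7 [15,27) fires=11 [18,30) fires=8 [21,33) fires=8
i=6 t=34 v=1: → [33,45),[30,42),[27,39),[24,36); WM=35
i=7 t=40 v=3: → [39,51),[36,48),[33,45),[30,42); WM=37; [24,36) fires=5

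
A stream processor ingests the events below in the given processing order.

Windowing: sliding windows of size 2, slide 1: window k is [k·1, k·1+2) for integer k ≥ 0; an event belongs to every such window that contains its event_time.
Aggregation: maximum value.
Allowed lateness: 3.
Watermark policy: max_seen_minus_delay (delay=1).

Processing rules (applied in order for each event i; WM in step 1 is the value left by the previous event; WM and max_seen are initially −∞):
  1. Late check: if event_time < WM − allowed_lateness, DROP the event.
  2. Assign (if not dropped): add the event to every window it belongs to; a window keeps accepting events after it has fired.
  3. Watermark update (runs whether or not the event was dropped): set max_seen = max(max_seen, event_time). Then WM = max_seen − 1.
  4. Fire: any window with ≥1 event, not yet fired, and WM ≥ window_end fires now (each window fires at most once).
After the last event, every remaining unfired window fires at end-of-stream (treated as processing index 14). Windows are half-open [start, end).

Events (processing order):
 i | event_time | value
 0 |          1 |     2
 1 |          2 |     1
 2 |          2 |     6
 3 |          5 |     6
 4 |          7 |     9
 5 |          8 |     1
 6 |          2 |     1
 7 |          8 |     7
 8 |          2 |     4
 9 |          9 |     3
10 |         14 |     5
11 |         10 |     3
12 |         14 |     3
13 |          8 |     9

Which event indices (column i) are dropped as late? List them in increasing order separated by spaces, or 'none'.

i=0 t=1 v=2: → [1,3),[0,2); WM=0
i=1 t=2 v=1: → [2,4),[1,3); WM=1
i=2 t=2 v=6: → [2,4),[1,3); WM=1
i=3 t=5 v=6: → [5,7),[4,6); WM=4; [0,2) fires=2 [1,3) fires=6 [2,4) fires=6
i=4 t=7 v=9: → [7,9),[6,8); WM=6; [4,6) fires=6
i=5 t=8 v=1: → [8,10),[7,9); WM=7; [5,7) fires=6
i=6 t=2 v=1: DROP (t<7-3); WM=7
i=7 t=8 v=7: → [8,10),[7,9); WM=7
i=8 t=2 v=4: DROP (t<7-3); WM=7
i=9 t=9 v=3: → [9,11),[8,10); WM=8; [6,8) fires=9
i=10 t=14 v=5: → [14,16),[13,15); WM=13; [7,9) fires=9 [8,10) fires=7 [9,11) fires=3
i=11 t=10 v=3: → [10,12),[9,11); WM=13; [10,12) fires=3
i=12 t=14 v=3: → [14,16),[13,15); WM=13
i=13 t=8 v=9: DROP (t<13-3); WM=13

6 8 13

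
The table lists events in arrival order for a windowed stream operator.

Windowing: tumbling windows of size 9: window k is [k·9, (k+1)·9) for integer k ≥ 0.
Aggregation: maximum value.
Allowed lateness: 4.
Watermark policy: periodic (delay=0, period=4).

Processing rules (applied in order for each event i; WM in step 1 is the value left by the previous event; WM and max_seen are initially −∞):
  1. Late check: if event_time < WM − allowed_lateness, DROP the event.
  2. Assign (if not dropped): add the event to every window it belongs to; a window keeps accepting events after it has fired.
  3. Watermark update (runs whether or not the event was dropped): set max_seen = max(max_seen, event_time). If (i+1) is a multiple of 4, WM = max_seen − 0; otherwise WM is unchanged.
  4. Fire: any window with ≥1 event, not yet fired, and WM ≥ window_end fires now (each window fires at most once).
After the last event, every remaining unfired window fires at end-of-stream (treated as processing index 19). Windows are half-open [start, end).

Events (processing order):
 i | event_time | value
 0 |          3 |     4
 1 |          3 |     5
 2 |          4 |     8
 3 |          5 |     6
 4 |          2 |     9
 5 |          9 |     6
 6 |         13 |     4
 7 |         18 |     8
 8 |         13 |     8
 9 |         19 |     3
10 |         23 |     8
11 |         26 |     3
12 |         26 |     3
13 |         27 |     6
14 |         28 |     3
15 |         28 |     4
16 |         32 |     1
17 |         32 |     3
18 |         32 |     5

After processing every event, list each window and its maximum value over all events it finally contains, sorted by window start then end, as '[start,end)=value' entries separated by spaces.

[0,9)=9 [9,18)=6 [18,27)=8 [27,36)=6

i=0 t=3 v=4: → [0,9); WM=−∞
i=1 t=3 v=5: → [0,9); WM=−∞
i=2 t=4 v=8: → [0,9); WM=−∞
i=3 t=5 v=6: → [0,9); WM=5
i=4 t=2 v=9: → [0,9); WM=5
i=5 t=9 v=6: → [9,18); WM=5
i=6 t=13 v=4: → [9,18); WM=5
i=7 t=18 v=8: → [18,27); WM=18; [0,9) fires=9 [9,18) fires=6
i=8 t=13 v=8: DROP (t<18-4); WM=18
i=9 t=19 v=3: → [18,27); WM=18
i=10 t=23 v=8: → [18,27); WM=18
i=11 t=26 v=3: → [18,27); WM=26
i=12 t=26 v=3: → [18,27); WM=26
i=13 t=27 v=6: → [27,36); WM=26
i=14 t=28 v=3: → [27,36); WM=26
i=15 t=28 v=4: → [27,36); WM=28; [18,27) fires=8
i=16 t=32 v=1: → [27,36); WM=28
i=17 t=32 v=3: → [27,36); WM=28
i=18 t=32 v=5: → [27,36); WM=28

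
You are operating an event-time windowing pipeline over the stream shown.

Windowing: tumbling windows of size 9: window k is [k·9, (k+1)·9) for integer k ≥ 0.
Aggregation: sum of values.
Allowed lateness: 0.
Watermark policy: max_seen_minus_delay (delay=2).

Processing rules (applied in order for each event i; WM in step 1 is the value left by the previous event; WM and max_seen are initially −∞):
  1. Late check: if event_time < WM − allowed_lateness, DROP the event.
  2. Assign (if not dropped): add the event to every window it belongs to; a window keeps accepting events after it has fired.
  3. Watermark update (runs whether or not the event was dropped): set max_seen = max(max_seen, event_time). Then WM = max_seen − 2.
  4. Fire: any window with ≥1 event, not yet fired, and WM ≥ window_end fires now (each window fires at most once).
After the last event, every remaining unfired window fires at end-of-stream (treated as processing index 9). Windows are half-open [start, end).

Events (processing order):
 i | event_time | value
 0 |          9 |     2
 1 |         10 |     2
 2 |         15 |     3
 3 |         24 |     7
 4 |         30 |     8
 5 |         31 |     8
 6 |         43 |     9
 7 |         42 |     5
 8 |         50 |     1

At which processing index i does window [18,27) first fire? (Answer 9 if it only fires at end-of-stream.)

i=0 t=9 v=2: → [9,18); WM=7
i=1 t=10 v=2: → [9,18); WM=8
i=2 t=15 v=3: → [9,18); WM=13
i=3 t=24 v=7: → [18,27); WM=22; [9,18) fires=7
i=4 t=30 v=8: → [27,36); WM=28; [18,27) fires=7
i=5 t=31 v=8: → [27,36); WM=29
i=6 t=43 v=9: → [36,45); WM=41; [27,36) fires=16
i=7 t=42 v=5: → [36,45); WM=41
i=8 t=50 v=1: → [45,54); WM=48; [36,45) fires=14

4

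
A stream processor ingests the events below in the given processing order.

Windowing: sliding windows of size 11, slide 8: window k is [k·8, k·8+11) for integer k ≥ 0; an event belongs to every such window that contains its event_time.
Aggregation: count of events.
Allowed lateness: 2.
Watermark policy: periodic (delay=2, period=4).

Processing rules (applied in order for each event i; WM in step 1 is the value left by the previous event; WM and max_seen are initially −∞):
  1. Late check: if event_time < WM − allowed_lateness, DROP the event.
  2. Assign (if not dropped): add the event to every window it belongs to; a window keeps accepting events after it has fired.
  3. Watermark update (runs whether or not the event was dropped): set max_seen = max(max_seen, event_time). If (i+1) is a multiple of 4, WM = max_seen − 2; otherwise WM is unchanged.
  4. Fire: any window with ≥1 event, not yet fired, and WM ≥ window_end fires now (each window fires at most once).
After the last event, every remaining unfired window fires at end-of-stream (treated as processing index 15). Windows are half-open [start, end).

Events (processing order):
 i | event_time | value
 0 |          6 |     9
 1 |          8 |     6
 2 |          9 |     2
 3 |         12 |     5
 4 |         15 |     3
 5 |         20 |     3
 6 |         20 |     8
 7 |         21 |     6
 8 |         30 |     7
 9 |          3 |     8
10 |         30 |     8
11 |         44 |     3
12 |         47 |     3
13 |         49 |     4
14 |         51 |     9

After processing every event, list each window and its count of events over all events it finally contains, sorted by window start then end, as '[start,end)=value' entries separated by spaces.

i=0 t=6 v=9: → [0,11); WM=−∞
i=1 t=8 v=6: → [8,19),[0,11); WM=−∞
i=2 t=9 v=2: → [8,19),[0,11); WM=−∞
i=3 t=12 v=5: → [8,19); WM=10
i=4 t=15 v=3: → [8,19); WM=10
i=5 t=20 v=3: → [16,27); WM=10
i=6 t=20 v=8: → [16,27); WM=10
i=7 t=21 v=6: → [16,27); WM=19; [0,11) fires=3 [8,19) fires=4
i=8 t=30 v=7: → [24,35); WM=19
i=9 t=3 v=8: DROP (t<19-2); WM=19
i=10 t=30 v=8: → [24,35); WM=19
i=11 t=44 v=3: → [40,51); WM=42; [16,27) fires=3 [24,35) fires=2
i=12 t=47 v=3: → [40,51); WM=42
i=13 t=49 v=4: → [48,59),[40,51); WM=42
i=14 t=51 v=9: → [48,59); WM=42

[0,11)=3 [8,19)=4 [16,27)=3 [24,35)=2 [40,51)=3 [48,59)=2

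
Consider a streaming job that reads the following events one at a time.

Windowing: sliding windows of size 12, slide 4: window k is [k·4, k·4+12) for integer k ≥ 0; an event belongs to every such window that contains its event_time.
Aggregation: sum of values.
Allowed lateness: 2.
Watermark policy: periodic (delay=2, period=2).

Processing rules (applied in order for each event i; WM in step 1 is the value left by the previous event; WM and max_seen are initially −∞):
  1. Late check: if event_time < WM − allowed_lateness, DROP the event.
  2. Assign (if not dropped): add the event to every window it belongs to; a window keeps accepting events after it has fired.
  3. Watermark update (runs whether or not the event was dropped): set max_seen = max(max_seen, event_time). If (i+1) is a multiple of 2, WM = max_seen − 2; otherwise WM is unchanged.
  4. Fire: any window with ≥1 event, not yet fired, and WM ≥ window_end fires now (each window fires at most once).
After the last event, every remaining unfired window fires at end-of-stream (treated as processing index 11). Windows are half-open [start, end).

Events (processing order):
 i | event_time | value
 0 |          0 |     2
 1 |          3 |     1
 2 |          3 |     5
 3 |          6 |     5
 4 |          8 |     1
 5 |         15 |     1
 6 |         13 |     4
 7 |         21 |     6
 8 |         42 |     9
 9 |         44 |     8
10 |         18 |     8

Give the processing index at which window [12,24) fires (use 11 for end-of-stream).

9

i=0 t=0 v=2: → [0,12); WM=−∞
i=1 t=3 v=1: → [0,12); WM=1
i=2 t=3 v=5: → [0,12); WM=1
i=3 t=6 v=5: → [4,16),[0,12); WM=4
i=4 t=8 v=1: → [8,20),[4,16),[0,12); WM=4
i=5 t=15 v=1: → [12,24),[8,20),[4,16); WM=13; [0,12) fires=14
i=6 t=13 v=4: → [12,24),[8,20),[4,16); WM=13
i=7 t=21 v=6: → [20,32),[16,28),[12,24); WM=19; [4,16) fires=11
i=8 t=42 v=9: → [40,52),[36,48),[32,44); WM=19
i=9 t=44 v=8: → [44,56),[40,52),[36,48); WM=42; [8,20) fires=6 [12,24) fires=11 [16,28) fires=6 [20,32) fires=6
i=10 t=18 v=8: DROP (t<42-2); WM=42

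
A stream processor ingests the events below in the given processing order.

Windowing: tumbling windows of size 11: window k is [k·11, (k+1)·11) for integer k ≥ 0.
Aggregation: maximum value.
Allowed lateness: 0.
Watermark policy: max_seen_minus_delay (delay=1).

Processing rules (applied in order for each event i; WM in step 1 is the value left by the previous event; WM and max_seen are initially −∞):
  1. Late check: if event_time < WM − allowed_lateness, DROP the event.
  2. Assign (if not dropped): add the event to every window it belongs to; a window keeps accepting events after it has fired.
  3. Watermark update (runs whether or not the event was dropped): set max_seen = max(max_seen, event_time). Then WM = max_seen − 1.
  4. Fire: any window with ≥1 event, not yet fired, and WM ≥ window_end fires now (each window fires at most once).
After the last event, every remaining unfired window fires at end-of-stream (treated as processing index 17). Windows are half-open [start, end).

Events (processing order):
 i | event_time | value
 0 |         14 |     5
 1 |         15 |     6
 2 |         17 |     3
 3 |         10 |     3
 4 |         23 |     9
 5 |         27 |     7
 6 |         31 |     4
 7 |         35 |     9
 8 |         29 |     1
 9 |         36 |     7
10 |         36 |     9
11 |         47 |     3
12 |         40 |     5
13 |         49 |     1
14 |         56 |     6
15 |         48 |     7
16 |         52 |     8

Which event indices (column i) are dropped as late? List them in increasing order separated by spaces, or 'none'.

3 8 12 15 16

i=0 t=14 v=5: → [11,22); WM=13
i=1 t=15 v=6: → [11,22); WM=14
i=2 t=17 v=3: → [11,22); WM=16
i=3 t=10 v=3: DROP (t<16-0); WM=16
i=4 t=23 v=9: → [22,33); WM=22; [11,22) fires=6
i=5 t=27 v=7: → [22,33); WM=26
i=6 t=31 v=4: → [22,33); WM=30
i=7 t=35 v=9: → [33,44); WM=34; [22,33) fires=9
i=8 t=29 v=1: DROP (t<34-0); WM=34
i=9 t=36 v=7: → [33,44); WM=35
i=10 t=36 v=9: → [33,44); WM=35
i=11 t=47 v=3: → [44,55); WM=46; [33,44) fires=9
i=12 t=40 v=5: DROP (t<46-0); WM=46
i=13 t=49 v=1: → [44,55); WM=48
i=14 t=56 v=6: → [55,66); WM=55; [44,55) fires=3
i=15 t=48 v=7: DROP (t<55-0); WM=55
i=16 t=52 v=8: DROP (t<55-0); WM=55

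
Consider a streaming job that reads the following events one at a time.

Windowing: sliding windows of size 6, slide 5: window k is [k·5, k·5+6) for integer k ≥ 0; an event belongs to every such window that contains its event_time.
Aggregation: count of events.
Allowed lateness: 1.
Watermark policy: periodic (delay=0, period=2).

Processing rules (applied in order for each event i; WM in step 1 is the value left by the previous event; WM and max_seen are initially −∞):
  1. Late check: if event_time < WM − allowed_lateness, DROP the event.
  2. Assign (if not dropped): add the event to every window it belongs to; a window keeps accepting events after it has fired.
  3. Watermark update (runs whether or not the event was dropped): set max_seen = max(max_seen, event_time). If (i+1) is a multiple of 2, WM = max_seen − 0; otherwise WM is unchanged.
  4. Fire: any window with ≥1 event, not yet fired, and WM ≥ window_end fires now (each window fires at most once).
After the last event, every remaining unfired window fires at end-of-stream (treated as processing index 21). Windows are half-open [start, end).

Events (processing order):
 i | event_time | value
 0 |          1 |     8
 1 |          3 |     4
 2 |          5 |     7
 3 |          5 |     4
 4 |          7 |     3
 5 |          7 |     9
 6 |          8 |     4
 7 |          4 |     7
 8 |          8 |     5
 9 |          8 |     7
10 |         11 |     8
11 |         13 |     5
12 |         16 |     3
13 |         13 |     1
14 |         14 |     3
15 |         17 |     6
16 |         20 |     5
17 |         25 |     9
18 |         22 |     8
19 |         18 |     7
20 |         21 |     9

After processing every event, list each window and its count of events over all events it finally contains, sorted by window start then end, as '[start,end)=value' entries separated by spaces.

i=0 t=1 v=8: → [0,6); WM=−∞
i=1 t=3 v=4: → [0,6); WM=3
i=2 t=5 v=7: → [5,11),[0,6); WM=3
i=3 t=5 v=4: → [5,11),[0,6); WM=5
i=4 t=7 v=3: → [5,11); WM=5
i=5 t=7 v=9: → [5,11); WM=7; [0,6) fires=4
i=6 t=8 v=4: → [5,11); WM=7
i=7 t=4 v=7: DROP (t<7-1); WM=8
i=8 t=8 v=5: → [5,11); WM=8
i=9 t=8 v=7: → [5,11); WM=8
i=10 t=11 v=8: → [10,16); WM=8
i=11 t=13 v=5: → [10,16); WM=13; [5,11) fires=7
i=12 t=16 v=3: → [15,21); WM=13
i=13 t=13 v=1: → [10,16); WM=16; [10,16) fires=3
i=14 t=14 v=3: DROP (t<16-1); WM=16
i=15 t=17 v=6: → [15,21); WM=17
i=16 t=20 v=5: → [20,26),[15,21); WM=17
i=17 t=25 v=9: → [25,31),[20,26); WM=25; [15,21) fires=3
i=18 t=22 v=8: DROP (t<25-1); WM=25
i=19 t=18 v=7: DROP (t<25-1); WM=25
i=20 t=21 v=9: DROP (t<25-1); WM=25

[0,6)=4 [5,11)=7 [10,16)=3 [15,21)=3 [20,26)=2 [25,31)=1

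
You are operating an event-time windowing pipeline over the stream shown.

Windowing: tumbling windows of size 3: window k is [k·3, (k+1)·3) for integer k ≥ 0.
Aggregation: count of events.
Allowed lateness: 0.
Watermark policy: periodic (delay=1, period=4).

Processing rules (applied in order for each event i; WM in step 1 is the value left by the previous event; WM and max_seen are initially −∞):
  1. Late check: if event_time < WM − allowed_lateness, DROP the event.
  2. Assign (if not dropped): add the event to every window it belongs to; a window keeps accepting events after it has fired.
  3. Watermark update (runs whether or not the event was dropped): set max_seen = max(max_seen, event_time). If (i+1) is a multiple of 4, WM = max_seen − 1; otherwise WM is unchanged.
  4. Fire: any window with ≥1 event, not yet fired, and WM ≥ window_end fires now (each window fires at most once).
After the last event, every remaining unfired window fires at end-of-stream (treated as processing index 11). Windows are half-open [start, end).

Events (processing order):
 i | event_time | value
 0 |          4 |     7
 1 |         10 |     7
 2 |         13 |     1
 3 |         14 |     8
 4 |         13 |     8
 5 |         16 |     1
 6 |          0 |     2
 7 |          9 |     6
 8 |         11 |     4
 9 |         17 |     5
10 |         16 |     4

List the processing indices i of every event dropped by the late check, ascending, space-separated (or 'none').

i=0 t=4 v=7: → [3,6); WM=−∞
i=1 t=10 v=7: → [9,12); WM=−∞
i=2 t=13 v=1: → [12,15); WM=−∞
i=3 t=14 v=8: → [12,15); WM=13; [3,6) fires=1 [9,12) fires=1
i=4 t=13 v=8: → [12,15); WM=13
i=5 t=16 v=1: → [15,18); WM=13
i=6 t=0 v=2: DROP (t<13-0); WM=13
i=7 t=9 v=6: DROP (t<13-0); WM=15; [12,15) fires=3
i=8 t=11 v=4: DROP (t<15-0); WM=15
i=9 t=17 v=5: → [15,18); WM=15
i=10 t=16 v=4: → [15,18); WM=15

6 7 8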